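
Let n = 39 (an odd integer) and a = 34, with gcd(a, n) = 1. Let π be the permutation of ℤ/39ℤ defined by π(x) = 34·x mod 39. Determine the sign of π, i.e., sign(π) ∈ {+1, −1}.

Orbit of 31 under x↦34x: [31, 1, 34, 25]… (length divides ord_39(34)).
12 cycles of lengths [4, 4, 4, 4, 4, 4, 4, 4, 4, 1, 1, 1].
With 12 cycles on 39 points, sign = (−1)^{39−12} = -1.
Zolotarev: (34|39) = -1, matching the cycle-count sign.

-1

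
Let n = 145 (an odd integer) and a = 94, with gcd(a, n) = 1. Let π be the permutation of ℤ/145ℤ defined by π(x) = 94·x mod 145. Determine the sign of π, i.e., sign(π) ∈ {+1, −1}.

Trace 49: π^k(49) = [49, 111, 139, 16, 54, 1, 94] for k=0..6.
The orbit structure of x ↦ 94x mod 145: 15 orbits of sizes [14, 14, 14, 14, 14, 14, 14, 14, 7, 7, 7, 7, 2, 2, 1].
With 15 cycles on 145 points, sign = (−1)^{145−15} = +1.
Check: (94/145) = +1 by Zolotarev.

+1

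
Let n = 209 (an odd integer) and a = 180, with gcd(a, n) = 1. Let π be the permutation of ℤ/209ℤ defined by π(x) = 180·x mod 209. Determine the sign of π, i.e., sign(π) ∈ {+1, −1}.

Trace 111: π^k(111) = [111, 125, 137, 207, 58, 199, 81] for k=0..6.
Cycle lengths of π_180 on ℤ/209ℤ: [45, 45, 45, 45, 9, 9, 5, 5, 1]; 9 cycles in total.
Σ(ℓ_i−1) = 209−9 = 200; sign = (−1)^200 = +1.
Check: (180/209) = +1 by Zolotarev.

+1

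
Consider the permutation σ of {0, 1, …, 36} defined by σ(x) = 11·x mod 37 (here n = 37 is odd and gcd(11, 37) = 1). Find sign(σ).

Start at x=26: 26 → 27 → 1 → 11 → 10 → 36 → 26 (one orbit).
The orbit structure of x ↦ 11x mod 37: 7 orbits of sizes [6, 6, 6, 6, 6, 6, 1].
With 7 cycles on 37 points, sign = (−1)^{37−7} = +1.
Zolotarev: (11|37) = +1, matching the cycle-count sign.

+1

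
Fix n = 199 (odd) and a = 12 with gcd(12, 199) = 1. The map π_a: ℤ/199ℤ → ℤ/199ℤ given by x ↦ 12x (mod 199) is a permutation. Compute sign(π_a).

-1

Trace 136: π^k(136) = [136, 40, 82, 188, 67, 8, 96] for k=0..6.
π_12 has 4 disjoint cycles with lengths [66, 66, 66, 1] on {0,…,198}.
With 4 cycles on 199 points, sign = (−1)^{199−4} = -1.
The Jacobi symbol (12|199) = -1 (Zolotarev) agrees.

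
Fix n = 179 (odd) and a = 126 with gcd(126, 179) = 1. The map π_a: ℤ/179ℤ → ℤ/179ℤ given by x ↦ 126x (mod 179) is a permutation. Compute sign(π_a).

Orbit of 19 under x↦126x: [19, 67, 29, 74, 16, 47, 15]… (length divides ord_179(126)).
The orbit structure of x ↦ 126x mod 179: 3 orbits of sizes [89, 89, 1].
179 − 3 = 176 transpositions; sign(π) = (−1)^176 = +1.
Zolotarev: (126|179) = +1, matching the cycle-count sign.

+1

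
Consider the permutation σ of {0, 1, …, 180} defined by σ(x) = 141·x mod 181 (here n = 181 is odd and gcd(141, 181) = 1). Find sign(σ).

Orbit of 173 under x↦141x: [173, 139, 51, 132, 150, 154, 175]… (length divides ord_181(141)).
Cycle type of π: 60×3 + 1; total 4 cycles.
sign(π) = (−1)^{n − #cycles} = (−1)^{181−4} = (−1)^177 = -1.
Via Zolotarev, sign(π_{141}) = (141|181) = -1.

-1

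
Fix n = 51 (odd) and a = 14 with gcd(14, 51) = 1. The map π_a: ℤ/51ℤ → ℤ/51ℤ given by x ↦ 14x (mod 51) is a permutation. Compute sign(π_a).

Trace 25: π^k(25) = [25, 44, 4, 5, 19, 11, 1] for k=0..6.
Cycle type of π: 16×3 + 2 + 1; total 5 cycles.
n − c = 51 − 5 = 46; sign = (−1)^46 = +1.
Via Zolotarev, sign(π_{14}) = (14|51) = +1.

+1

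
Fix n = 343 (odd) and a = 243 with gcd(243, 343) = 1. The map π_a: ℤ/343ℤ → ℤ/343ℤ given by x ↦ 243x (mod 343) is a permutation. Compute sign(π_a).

-1

Orbit of 298 under x↦243x: [298, 41, 16, 115, 162, 264, 11]… (length divides ord_343(243)).
4 cycles of lengths [294, 42, 6, 1].
n − c = 343 − 4 = 339; sign = (−1)^339 = -1.
Via Zolotarev, sign(π_{243}) = (243|343) = -1.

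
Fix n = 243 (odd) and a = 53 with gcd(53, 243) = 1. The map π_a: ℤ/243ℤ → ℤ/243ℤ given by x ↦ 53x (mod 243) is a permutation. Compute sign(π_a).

Orbit of 190 under x↦53x: [190, 107, 82, 215, 217, 80, 109]… (length divides ord_243(53)).
The orbit structure of x ↦ 53x mod 243: 32 orbits of sizes [18, 18, 18, 18, 18, 18, 18, 18, 18, 6, 6, 6, 6, 6, 6, 6, 6, 6, 2, 2, 2, 2, 2, 2, 2, 2, 2, 2, 2, 2, 2, 1].
With 32 cycles on 243 points, sign = (−1)^{243−32} = -1.
(53|243)_J = -1 (Zolotarev's lemma cross-check).

-1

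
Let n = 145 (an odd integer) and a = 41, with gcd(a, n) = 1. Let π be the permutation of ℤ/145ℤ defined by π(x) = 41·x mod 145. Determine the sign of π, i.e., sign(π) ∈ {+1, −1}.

Start at x=1: 1 → 41 → 86 → 46 → 1 (one orbit).
Cycle lengths of π_41 on ℤ/145ℤ: [4, 4, 4, 4, 4, 4, 4, 4, 4, 4, 4, 4, 4, 4, 4, 4, 4, 4, 4, 4, 4, 4, 4, 4, 4, 4, 4, 4, 4, 4, 4, 4, 4, 4, 4, 1, 1, 1, 1, 1]; 40 cycles in total.
Σ(ℓ_i−1) = 145−40 = 105; sign = (−1)^105 = -1.
Zolotarev: (41|145) = -1, matching the cycle-count sign.

-1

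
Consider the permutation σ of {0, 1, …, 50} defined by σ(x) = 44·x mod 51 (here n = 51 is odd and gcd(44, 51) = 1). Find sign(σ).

Trace 1: π^k(1) = [1, 44, 49, 14, 4, 23, 43] for k=0..6.
Cycle type of π: 16×3 + 2 + 1; total 5 cycles.
5 cycles on 51: each ℓ→(−1)^(ℓ−1), product (−1)^46 = +1.
Check: (44/51) = +1 by Zolotarev.

+1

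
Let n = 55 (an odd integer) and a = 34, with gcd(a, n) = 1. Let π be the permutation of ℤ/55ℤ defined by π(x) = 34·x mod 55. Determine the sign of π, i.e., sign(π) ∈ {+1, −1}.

Orbit of 1 under x↦34x: [1, 34]… (length divides ord_55(34)).
Decompose π into cycles: lengths [2, 2, 2, 2, 2, 2, 2, 2, 2, 2, 2, 2, 2, 2, 2, 2, 2, 2, 2, 2, 2, 2, 1, 1, 1, 1, 1, 1, 1, 1, 1, 1, 1] (33 cycles, including the fixed point 0).
With 33 cycles on 55 points, sign = (−1)^{55−33} = +1.
(34|55)_J = +1 (Zolotarev's lemma cross-check).

+1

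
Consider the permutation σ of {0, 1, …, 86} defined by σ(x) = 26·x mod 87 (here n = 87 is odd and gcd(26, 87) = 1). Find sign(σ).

Start at x=52: 52 → 47 → 4 → 17 → 7 → 8 → 34 → … (one orbit).
5 cycles of lengths [28, 28, 28, 2, 1].
5 cycles on 87: each ℓ→(−1)^(ℓ−1), product (−1)^82 = +1.

+1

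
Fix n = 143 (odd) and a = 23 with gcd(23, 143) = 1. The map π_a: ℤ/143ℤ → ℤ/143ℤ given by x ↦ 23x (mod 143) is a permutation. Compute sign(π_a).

+1

Start at x=100: 100 → 12 → 133 → 56 → 1 → 23 → 100 (one orbit).
Cycle type of π: 6×22 + 1×11; total 33 cycles.
Σ(ℓ_i−1) = 143−33 = 110; sign = (−1)^110 = +1.
Via Zolotarev, sign(π_{23}) = (23|143) = +1.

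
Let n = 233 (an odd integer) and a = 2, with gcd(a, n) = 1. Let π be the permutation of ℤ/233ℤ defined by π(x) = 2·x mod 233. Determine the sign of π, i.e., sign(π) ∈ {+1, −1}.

+1

Start at x=2: 2 → 4 → 8 → 16 → 32 → 64 → 128 → … (one orbit).
π_2 has 9 disjoint cycles with lengths [29, 29, 29, 29, 29, 29, 29, 29, 1] on {0,…,232}.
Σ(ℓ_i−1) = 233−9 = 224; sign = (−1)^224 = +1.
(2|233)_J = +1 (Zolotarev's lemma cross-check).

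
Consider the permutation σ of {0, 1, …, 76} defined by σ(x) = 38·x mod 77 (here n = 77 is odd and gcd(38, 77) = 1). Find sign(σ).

Trace 27: π^k(27) = [27, 25, 26, 64, 45, 16, 69] for k=0..6.
Cycle lengths of π_38 on ℤ/77ℤ: [30, 30, 6, 5, 5, 1]; 6 cycles in total.
Σ(ℓ_i−1) = 77−6 = 71; sign = (−1)^71 = -1.

-1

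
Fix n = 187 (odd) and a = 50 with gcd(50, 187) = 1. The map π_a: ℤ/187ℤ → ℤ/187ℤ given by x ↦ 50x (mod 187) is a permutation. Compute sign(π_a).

Start at x=86: 86 → 186 → 137 → 118 → 103 → 101 → 1 → … (one orbit).
π_50 has 26 disjoint cycles with lengths [10, 10, 10, 10, 10, 10, 10, 10, 10, 10, 10, 10, 10, 10, 10, 10, 10, 2, 2, 2, 2, 2, 2, 2, 2, 1] on {0,…,186}.
187 − 26 = 161 transpositions; sign(π) = (−1)^161 = -1.

-1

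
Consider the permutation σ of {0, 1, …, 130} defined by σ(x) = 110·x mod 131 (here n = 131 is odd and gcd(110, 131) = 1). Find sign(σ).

-1

Orbit of 62 under x↦110x: [62, 8, 94, 122, 58, 92, 33]… (length divides ord_131(110)).
Cycle type of π: 130 + 1; total 2 cycles.
sign(π) = (−1)^{n − #cycles} = (−1)^{131−2} = (−1)^129 = -1.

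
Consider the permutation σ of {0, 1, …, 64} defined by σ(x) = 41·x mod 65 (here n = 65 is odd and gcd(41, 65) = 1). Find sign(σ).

Trace 16: π^k(16) = [16, 6, 51, 11, 61, 31, 36] for k=0..6.
Decompose π into cycles: lengths [12, 12, 12, 12, 12, 1, 1, 1, 1, 1] (10 cycles, including the fixed point 0).
n − c = 65 − 10 = 55; sign = (−1)^55 = -1.
Check: (41/65) = -1 by Zolotarev.

-1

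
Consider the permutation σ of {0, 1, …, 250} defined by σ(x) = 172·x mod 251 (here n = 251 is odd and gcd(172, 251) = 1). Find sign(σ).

-1

Trace 100: π^k(100) = [100, 132, 114, 30, 140, 235, 9] for k=0..6.
Decompose π into cycles: lengths [250, 1] (2 cycles, including the fixed point 0).
n − c = 251 − 2 = 249; sign = (−1)^249 = -1.
Via Zolotarev, sign(π_{172}) = (172|251) = -1.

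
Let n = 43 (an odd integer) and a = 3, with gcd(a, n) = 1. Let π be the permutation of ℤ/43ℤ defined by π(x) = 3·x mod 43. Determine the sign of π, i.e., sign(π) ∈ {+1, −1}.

-1

Orbit of 7 under x↦3x: [7, 21, 20, 17, 8, 24, 29]… (length divides ord_43(3)).
Cycle lengths of π_3 on ℤ/43ℤ: [42, 1]; 2 cycles in total.
43 − 2 = 41 transpositions; sign(π) = (−1)^41 = -1.
(3|43)_J = -1 (Zolotarev's lemma cross-check).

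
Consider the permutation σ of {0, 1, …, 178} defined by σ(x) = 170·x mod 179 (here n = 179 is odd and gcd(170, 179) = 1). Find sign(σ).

Orbit of 108 under x↦170x: [108, 102, 156, 28, 106, 120, 173]… (length divides ord_179(170)).
Decompose π into cycles: lengths [178, 1] (2 cycles, including the fixed point 0).
sign(π) = (−1)^{n − #cycles} = (−1)^{179−2} = (−1)^177 = -1.

-1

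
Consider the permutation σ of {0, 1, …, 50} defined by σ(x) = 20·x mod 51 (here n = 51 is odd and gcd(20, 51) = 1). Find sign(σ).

+1

Trace 4: π^k(4) = [4, 29, 19, 23, 1, 20, 43] for k=0..6.
5 cycles of lengths [16, 16, 16, 2, 1].
With 5 cycles on 51 points, sign = (−1)^{51−5} = +1.
Check: (20/51) = +1 by Zolotarev.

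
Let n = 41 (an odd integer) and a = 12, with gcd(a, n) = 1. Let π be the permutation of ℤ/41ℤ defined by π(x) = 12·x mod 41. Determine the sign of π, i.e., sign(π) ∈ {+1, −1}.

Orbit of 24 under x↦12x: [24, 1, 12, 21, 6, 31, 3]… (length divides ord_41(12)).
Cycle type of π: 40 + 1; total 2 cycles.
41 − 2 = 39 transpositions; sign(π) = (−1)^39 = -1.
(12|41)_J = -1 (Zolotarev's lemma cross-check).

-1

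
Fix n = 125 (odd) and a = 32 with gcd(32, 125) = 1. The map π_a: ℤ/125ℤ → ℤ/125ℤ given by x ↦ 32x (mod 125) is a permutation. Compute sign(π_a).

-1

Start at x=99: 99 → 43 → 1 → 32 → 24 → 18 → 76 → … (one orbit).
The orbit structure of x ↦ 32x mod 125: 12 orbits of sizes [20, 20, 20, 20, 20, 4, 4, 4, 4, 4, 4, 1].
Σ(ℓ_i−1) = 125−12 = 113; sign = (−1)^113 = -1.
Check: (32/125) = -1 by Zolotarev.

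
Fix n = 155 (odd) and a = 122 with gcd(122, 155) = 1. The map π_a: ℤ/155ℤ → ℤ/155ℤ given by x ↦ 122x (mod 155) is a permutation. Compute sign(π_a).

+1

Orbit of 108 under x↦122x: [108, 1, 122, 4, 23, 16, 92]… (length divides ord_155(122)).
11 cycles of lengths [20, 20, 20, 20, 20, 20, 10, 10, 10, 4, 1].
Σ(ℓ_i−1) = 155−11 = 144; sign = (−1)^144 = +1.
(122|155)_J = +1 (Zolotarev's lemma cross-check).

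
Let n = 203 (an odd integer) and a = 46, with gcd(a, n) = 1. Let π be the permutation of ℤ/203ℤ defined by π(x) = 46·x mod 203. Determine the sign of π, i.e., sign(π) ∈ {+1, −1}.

Trace 46: π^k(46) = [46, 86, 99, 88, 191, 57, 186] for k=0..6.
Cycle lengths of π_46 on ℤ/203ℤ: [12, 12, 12, 12, 12, 12, 12, 12, 12, 12, 12, 12, 12, 12, 4, 4, 4, 4, 4, 4, 4, 3, 3, 1]; 24 cycles in total.
sign(π) = (−1)^{n − #cycles} = (−1)^{203−24} = (−1)^179 = -1.

-1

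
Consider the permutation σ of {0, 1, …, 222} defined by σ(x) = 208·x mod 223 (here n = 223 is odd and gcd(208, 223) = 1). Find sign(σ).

-1

Trace 13: π^k(13) = [13, 28, 26, 56, 52, 112, 104] for k=0..6.
Cycle lengths of π_208 on ℤ/223ℤ: [74, 74, 74, 1]; 4 cycles in total.
4 cycles on 223: each ℓ→(−1)^(ℓ−1), product (−1)^219 = -1.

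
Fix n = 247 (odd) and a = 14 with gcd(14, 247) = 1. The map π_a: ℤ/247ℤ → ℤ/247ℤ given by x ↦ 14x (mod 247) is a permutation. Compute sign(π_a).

Start at x=1: 1 → 14 → 196 → 27 → 131 → 105 → 235 → … (one orbit).
Cycle type of π: 18×13 + 1×13; total 26 cycles.
247 − 26 = 221 transpositions; sign(π) = (−1)^221 = -1.

-1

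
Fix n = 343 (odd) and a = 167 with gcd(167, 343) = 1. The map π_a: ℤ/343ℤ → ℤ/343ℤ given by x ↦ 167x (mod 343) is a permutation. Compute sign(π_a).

-1

Orbit of 195 under x↦167x: [195, 323, 90, 281, 279, 288, 76]… (length divides ord_343(167)).
π_167 has 10 disjoint cycles with lengths [98, 98, 98, 14, 14, 14, 2, 2, 2, 1] on {0,…,342}.
Σ(ℓ_i−1) = 343−10 = 333; sign = (−1)^333 = -1.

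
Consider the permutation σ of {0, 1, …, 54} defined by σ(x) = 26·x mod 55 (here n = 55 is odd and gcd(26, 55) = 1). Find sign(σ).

Orbit of 36 under x↦26x: [36, 1, 26, 16, 31]… (length divides ord_55(26)).
Cycle lengths of π_26 on ℤ/55ℤ: [5, 5, 5, 5, 5, 5, 5, 5, 5, 5, 1, 1, 1, 1, 1]; 15 cycles in total.
Σ(ℓ_i−1) = 55−15 = 40; sign = (−1)^40 = +1.

+1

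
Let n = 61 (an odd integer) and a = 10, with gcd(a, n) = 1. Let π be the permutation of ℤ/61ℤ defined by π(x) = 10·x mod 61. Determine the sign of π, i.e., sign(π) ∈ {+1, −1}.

-1

Start at x=47: 47 → 43 → 3 → 30 → 56 → 11 → 49 → … (one orbit).
Cycle lengths of π_10 on ℤ/61ℤ: [60, 1]; 2 cycles in total.
sign(π) = (−1)^{n − #cycles} = (−1)^{61−2} = (−1)^59 = -1.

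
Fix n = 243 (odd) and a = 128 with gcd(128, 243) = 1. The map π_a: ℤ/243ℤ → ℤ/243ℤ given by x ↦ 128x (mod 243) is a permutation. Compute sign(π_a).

-1

Start at x=50: 50 → 82 → 47 → 184 → 224 → 241 → 230 → … (one orbit).
Cycle lengths of π_128 on ℤ/243ℤ: [162, 54, 18, 6, 2, 1]; 6 cycles in total.
243 − 6 = 237 transpositions; sign(π) = (−1)^237 = -1.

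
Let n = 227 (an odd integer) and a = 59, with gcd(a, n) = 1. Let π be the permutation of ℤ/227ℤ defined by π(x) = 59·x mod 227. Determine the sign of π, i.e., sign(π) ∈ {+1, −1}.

+1

Start at x=113: 113 → 84 → 189 → 28 → 63 → 85 → 21 → … (one orbit).
π_59 has 3 disjoint cycles with lengths [113, 113, 1] on {0,…,226}.
n − c = 227 − 3 = 224; sign = (−1)^224 = +1.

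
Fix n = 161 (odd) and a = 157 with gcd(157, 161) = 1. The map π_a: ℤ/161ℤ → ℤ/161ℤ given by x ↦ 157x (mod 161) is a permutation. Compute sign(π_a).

+1

Trace 81: π^k(81) = [81, 159, 8, 129, 128, 132, 116] for k=0..6.
Cycle type of π: 66×2 + 22 + 6 + 1; total 5 cycles.
Σ(ℓ_i−1) = 161−5 = 156; sign = (−1)^156 = +1.
The Jacobi symbol (157|161) = +1 (Zolotarev) agrees.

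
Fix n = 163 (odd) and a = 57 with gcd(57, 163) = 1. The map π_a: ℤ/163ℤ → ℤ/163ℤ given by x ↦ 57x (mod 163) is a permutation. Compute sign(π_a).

Trace 69: π^k(69) = [69, 21, 56, 95, 36, 96, 93] for k=0..6.
Decompose π into cycles: lengths [81, 81, 1] (3 cycles, including the fixed point 0).
sign(π) = (−1)^{n − #cycles} = (−1)^{163−3} = (−1)^160 = +1.

+1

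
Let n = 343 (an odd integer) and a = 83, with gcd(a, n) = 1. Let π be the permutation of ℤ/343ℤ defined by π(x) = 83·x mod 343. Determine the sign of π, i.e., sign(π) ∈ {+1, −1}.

-1

Orbit of 134 under x↦83x: [134, 146, 113, 118, 190, 335, 22]… (length divides ord_343(83)).
Cycle lengths of π_83 on ℤ/343ℤ: [98, 98, 98, 14, 14, 14, 2, 2, 2, 1]; 10 cycles in total.
343 − 10 = 333 transpositions; sign(π) = (−1)^333 = -1.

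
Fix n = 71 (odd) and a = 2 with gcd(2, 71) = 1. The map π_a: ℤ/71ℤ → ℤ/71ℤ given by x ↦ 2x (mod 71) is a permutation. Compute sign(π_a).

Trace 2: π^k(2) = [2, 4, 8, 16, 32, 64, 57] for k=0..6.
π_2 has 3 disjoint cycles with lengths [35, 35, 1] on {0,…,70}.
Σ(ℓ_i−1) = 71−3 = 68; sign = (−1)^68 = +1.

+1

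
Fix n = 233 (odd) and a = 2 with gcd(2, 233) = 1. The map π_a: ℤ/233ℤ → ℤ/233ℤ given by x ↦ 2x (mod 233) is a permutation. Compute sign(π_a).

Orbit of 2 under x↦2x: [2, 4, 8, 16, 32, 64, 128]… (length divides ord_233(2)).
Cycle lengths of π_2 on ℤ/233ℤ: [29, 29, 29, 29, 29, 29, 29, 29, 1]; 9 cycles in total.
sign(π) = (−1)^{n − #cycles} = (−1)^{233−9} = (−1)^224 = +1.
Via Zolotarev, sign(π_{2}) = (2|233) = +1.

+1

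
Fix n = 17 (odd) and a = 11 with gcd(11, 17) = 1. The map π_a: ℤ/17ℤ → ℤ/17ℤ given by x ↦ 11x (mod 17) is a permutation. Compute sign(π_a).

-1

Orbit of 12 under x↦11x: [12, 13, 7, 9, 14, 1, 11]… (length divides ord_17(11)).
Decompose π into cycles: lengths [16, 1] (2 cycles, including the fixed point 0).
sign(π) = (−1)^{n − #cycles} = (−1)^{17−2} = (−1)^15 = -1.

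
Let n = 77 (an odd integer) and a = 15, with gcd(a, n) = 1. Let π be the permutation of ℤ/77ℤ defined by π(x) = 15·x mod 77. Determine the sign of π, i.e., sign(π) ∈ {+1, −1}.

Start at x=15: 15 → 71 → 64 → 36 → 1 → 15 (one orbit).
π_15 has 21 disjoint cycles with lengths [5, 5, 5, 5, 5, 5, 5, 5, 5, 5, 5, 5, 5, 5, 1, 1, 1, 1, 1, 1, 1] on {0,…,76}.
Σ(ℓ_i−1) = 77−21 = 56; sign = (−1)^56 = +1.

+1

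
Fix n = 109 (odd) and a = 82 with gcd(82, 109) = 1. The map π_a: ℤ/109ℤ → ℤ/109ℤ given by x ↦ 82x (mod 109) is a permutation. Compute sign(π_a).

+1

Orbit of 71 under x↦82x: [71, 45, 93, 105, 108, 27, 34]… (length divides ord_109(82)).
π_82 has 7 disjoint cycles with lengths [18, 18, 18, 18, 18, 18, 1] on {0,…,108}.
Σ(ℓ_i−1) = 109−7 = 102; sign = (−1)^102 = +1.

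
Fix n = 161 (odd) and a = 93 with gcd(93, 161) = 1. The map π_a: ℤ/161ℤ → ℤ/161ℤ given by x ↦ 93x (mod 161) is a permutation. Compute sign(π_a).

+1

Start at x=1: 1 → 93 → 116 → 1 (one orbit).
π_93 has 69 disjoint cycles with lengths [3, 3, 3, 3, 3, 3, 3, 3, 3, 3, 3, 3, 3, 3, 3, 3, 3, 3, 3, 3, 3, 3, 3, 3, 3, 3, 3, 3, 3, 3, 3, 3, 3, 3, 3, 3, 3, 3, 3, 3, 3, 3, 3, 3, 3, 3, 1, 1, 1, 1, 1, 1, 1, 1, 1, 1, 1, 1, 1, 1, 1, 1, 1, 1, 1, 1, 1, 1, 1] on {0,…,160}.
69 cycles on 161: each ℓ→(−1)^(ℓ−1), product (−1)^92 = +1.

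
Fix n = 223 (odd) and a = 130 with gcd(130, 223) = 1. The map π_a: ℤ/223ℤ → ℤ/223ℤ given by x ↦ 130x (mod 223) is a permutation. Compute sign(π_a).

+1

Orbit of 135 under x↦130x: [135, 156, 210, 94, 178, 171, 153]… (length divides ord_223(130)).
Decompose π into cycles: lengths [111, 111, 1] (3 cycles, including the fixed point 0).
Σ(ℓ_i−1) = 223−3 = 220; sign = (−1)^220 = +1.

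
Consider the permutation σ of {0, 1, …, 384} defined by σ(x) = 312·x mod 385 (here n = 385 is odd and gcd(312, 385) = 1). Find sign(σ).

Start at x=312: 312 → 324 → 218 → 256 → 177 → 169 → 368 → … (one orbit).
π_312 has 18 disjoint cycles with lengths [60, 60, 60, 60, 20, 20, 15, 15, 15, 15, 12, 12, 5, 5, 4, 3, 3, 1] on {0,…,384}.
sign(π) = (−1)^{n − #cycles} = (−1)^{385−18} = (−1)^367 = -1.
Check: (312/385) = -1 by Zolotarev.

-1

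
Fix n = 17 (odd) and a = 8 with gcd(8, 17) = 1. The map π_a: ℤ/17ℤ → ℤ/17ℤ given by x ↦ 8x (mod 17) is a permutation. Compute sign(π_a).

Trace 9: π^k(9) = [9, 4, 15, 1, 8, 13, 2] for k=0..6.
The orbit structure of x ↦ 8x mod 17: 3 orbits of sizes [8, 8, 1].
With 3 cycles on 17 points, sign = (−1)^{17−3} = +1.
(8|17)_J = +1 (Zolotarev's lemma cross-check).

+1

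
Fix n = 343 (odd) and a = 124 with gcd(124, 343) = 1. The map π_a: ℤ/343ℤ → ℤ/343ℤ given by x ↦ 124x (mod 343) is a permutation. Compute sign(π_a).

-1

Trace 18: π^k(18) = [18, 174, 310, 24, 232, 299, 32] for k=0..6.
Decompose π into cycles: lengths [294, 42, 6, 1] (4 cycles, including the fixed point 0).
4 cycles on 343: each ℓ→(−1)^(ℓ−1), product (−1)^339 = -1.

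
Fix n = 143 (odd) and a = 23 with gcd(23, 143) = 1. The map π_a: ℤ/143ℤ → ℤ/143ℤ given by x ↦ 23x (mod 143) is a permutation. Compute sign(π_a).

+1

Trace 100: π^k(100) = [100, 12, 133, 56, 1, 23] for k=0..5.
The orbit structure of x ↦ 23x mod 143: 33 orbits of sizes [6, 6, 6, 6, 6, 6, 6, 6, 6, 6, 6, 6, 6, 6, 6, 6, 6, 6, 6, 6, 6, 6, 1, 1, 1, 1, 1, 1, 1, 1, 1, 1, 1].
33 cycles on 143: each ℓ→(−1)^(ℓ−1), product (−1)^110 = +1.
Check: (23/143) = +1 by Zolotarev.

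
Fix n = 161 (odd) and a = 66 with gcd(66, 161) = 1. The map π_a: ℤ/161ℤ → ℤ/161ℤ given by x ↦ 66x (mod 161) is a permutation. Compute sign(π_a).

Orbit of 8 under x↦66x: [8, 45, 72, 83, 4, 103, 36]… (length divides ord_161(66)).
Cycle lengths of π_66 on ℤ/161ℤ: [66, 66, 22, 6, 1]; 5 cycles in total.
5 cycles on 161: each ℓ→(−1)^(ℓ−1), product (−1)^156 = +1.

+1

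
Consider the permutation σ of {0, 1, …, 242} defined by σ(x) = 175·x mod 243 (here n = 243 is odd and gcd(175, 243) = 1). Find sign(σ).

Start at x=49: 49 → 70 → 100 → 4 → 214 → 28 → 40 → … (one orbit).
The orbit structure of x ↦ 175x mod 243: 11 orbits of sizes [81, 81, 27, 27, 9, 9, 3, 3, 1, 1, 1].
sign(π) = (−1)^{n − #cycles} = (−1)^{243−11} = (−1)^232 = +1.
Check: (175/243) = +1 by Zolotarev.

+1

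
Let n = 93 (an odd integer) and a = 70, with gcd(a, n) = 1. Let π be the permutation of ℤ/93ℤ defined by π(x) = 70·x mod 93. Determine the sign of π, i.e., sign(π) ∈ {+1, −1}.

+1

Start at x=4: 4 → 1 → 70 → 64 → 16 → 4 (one orbit).
Cycle type of π: 5×18 + 1×3; total 21 cycles.
sign(π) = (−1)^{n − #cycles} = (−1)^{93−21} = (−1)^72 = +1.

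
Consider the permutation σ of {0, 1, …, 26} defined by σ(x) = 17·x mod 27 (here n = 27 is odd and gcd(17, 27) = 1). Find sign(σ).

-1

Trace 10: π^k(10) = [10, 8, 1, 17, 19, 26] for k=0..5.
Cycle lengths of π_17 on ℤ/27ℤ: [6, 6, 6, 2, 2, 2, 2, 1]; 8 cycles in total.
sign(π) = (−1)^{n − #cycles} = (−1)^{27−8} = (−1)^19 = -1.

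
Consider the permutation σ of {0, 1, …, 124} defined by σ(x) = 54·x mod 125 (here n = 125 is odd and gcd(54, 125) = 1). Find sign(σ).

Trace 34: π^k(34) = [34, 86, 19, 26, 29, 66, 64] for k=0..6.
π_54 has 7 disjoint cycles with lengths [50, 50, 10, 10, 2, 2, 1] on {0,…,124}.
n − c = 125 − 7 = 118; sign = (−1)^118 = +1.

+1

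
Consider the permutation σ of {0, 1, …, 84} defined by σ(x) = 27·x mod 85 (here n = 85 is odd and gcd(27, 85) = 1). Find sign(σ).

Orbit of 1 under x↦27x: [1, 27, 49, 48, 21, 57, 9]… (length divides ord_85(27)).
7 cycles of lengths [16, 16, 16, 16, 16, 4, 1].
n − c = 85 − 7 = 78; sign = (−1)^78 = +1.
Check: (27/85) = +1 by Zolotarev.

+1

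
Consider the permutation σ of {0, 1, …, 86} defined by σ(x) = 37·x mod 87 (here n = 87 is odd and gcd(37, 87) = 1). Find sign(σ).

Trace 43: π^k(43) = [43, 25, 55, 34, 40, 1, 37] for k=0..6.
The orbit structure of x ↦ 37x mod 87: 6 orbits of sizes [28, 28, 28, 1, 1, 1].
87 − 6 = 81 transpositions; sign(π) = (−1)^81 = -1.

-1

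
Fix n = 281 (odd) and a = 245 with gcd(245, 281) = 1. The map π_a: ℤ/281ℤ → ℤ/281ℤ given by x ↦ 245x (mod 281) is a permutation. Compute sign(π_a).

Trace 271: π^k(271) = [271, 79, 247, 100, 53, 59, 124] for k=0..6.
The orbit structure of x ↦ 245x mod 281: 11 orbits of sizes [28, 28, 28, 28, 28, 28, 28, 28, 28, 28, 1].
sign(π) = (−1)^{n − #cycles} = (−1)^{281−11} = (−1)^270 = +1.
The Jacobi symbol (245|281) = +1 (Zolotarev) agrees.

+1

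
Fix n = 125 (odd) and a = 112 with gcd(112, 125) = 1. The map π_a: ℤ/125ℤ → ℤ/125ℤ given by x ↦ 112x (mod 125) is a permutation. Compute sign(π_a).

Orbit of 67 under x↦112x: [67, 4, 73, 51, 87, 119, 78]… (length divides ord_125(112)).
Cycle lengths of π_112 on ℤ/125ℤ: [100, 20, 4, 1]; 4 cycles in total.
4 cycles on 125: each ℓ→(−1)^(ℓ−1), product (−1)^121 = -1.
Check: (112/125) = -1 by Zolotarev.

-1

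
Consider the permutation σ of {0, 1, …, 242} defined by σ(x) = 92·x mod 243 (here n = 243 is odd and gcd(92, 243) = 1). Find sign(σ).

Start at x=80: 80 → 70 → 122 → 46 → 101 → 58 → 233 → … (one orbit).
Cycle lengths of π_92 on ℤ/243ℤ: [162, 54, 18, 6, 2, 1]; 6 cycles in total.
sign(π) = (−1)^{n − #cycles} = (−1)^{243−6} = (−1)^237 = -1.
Via Zolotarev, sign(π_{92}) = (92|243) = -1.

-1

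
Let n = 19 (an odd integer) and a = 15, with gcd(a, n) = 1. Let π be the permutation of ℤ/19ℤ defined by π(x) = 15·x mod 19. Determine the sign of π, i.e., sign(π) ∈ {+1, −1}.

-1

Orbit of 4 under x↦15x: [4, 3, 7, 10, 17, 8, 6]… (length divides ord_19(15)).
Cycle type of π: 18 + 1; total 2 cycles.
sign(π) = (−1)^{n − #cycles} = (−1)^{19−2} = (−1)^17 = -1.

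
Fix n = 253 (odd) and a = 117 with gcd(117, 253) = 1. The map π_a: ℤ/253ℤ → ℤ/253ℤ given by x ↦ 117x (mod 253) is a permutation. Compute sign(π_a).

-1

Start at x=108: 108 → 239 → 133 → 128 → 49 → 167 → 58 → … (one orbit).
The orbit structure of x ↦ 117x mod 253: 6 orbits of sizes [110, 110, 11, 11, 10, 1].
253 − 6 = 247 transpositions; sign(π) = (−1)^247 = -1.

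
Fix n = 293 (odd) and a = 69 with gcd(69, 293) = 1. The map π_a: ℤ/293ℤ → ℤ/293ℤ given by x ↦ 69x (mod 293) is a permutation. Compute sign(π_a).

+1

Orbit of 244 under x↦69x: [244, 135, 232, 186, 235, 100, 161]… (length divides ord_293(69)).
Cycle lengths of π_69 on ℤ/293ℤ: [73, 73, 73, 73, 1]; 5 cycles in total.
n − c = 293 − 5 = 288; sign = (−1)^288 = +1.
Check: (69/293) = +1 by Zolotarev.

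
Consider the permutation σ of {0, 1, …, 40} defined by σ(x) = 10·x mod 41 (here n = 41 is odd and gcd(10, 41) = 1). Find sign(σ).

Orbit of 37 under x↦10x: [37, 1, 10, 18, 16]… (length divides ord_41(10)).
9 cycles of lengths [5, 5, 5, 5, 5, 5, 5, 5, 1].
With 9 cycles on 41 points, sign = (−1)^{41−9} = +1.
Zolotarev: (10|41) = +1, matching the cycle-count sign.

+1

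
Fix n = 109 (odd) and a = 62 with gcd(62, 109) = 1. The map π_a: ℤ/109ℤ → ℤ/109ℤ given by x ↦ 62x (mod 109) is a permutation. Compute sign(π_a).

-1

Start at x=19: 19 → 88 → 6 → 45 → 65 → 106 → 32 → … (one orbit).
Cycle lengths of π_62 on ℤ/109ℤ: [108, 1]; 2 cycles in total.
Σ(ℓ_i−1) = 109−2 = 107; sign = (−1)^107 = -1.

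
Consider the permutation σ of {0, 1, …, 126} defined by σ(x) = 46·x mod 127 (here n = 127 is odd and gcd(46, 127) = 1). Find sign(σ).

-1

Start at x=51: 51 → 60 → 93 → 87 → 65 → 69 → 126 → … (one orbit).
Cycle lengths of π_46 on ℤ/127ℤ: [126, 1]; 2 cycles in total.
Σ(ℓ_i−1) = 127−2 = 125; sign = (−1)^125 = -1.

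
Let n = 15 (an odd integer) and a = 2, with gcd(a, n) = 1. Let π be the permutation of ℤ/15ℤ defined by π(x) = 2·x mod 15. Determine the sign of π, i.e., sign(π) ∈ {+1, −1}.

Orbit of 4 under x↦2x: [4, 8, 1, 2]… (length divides ord_15(2)).
π_2 has 5 disjoint cycles with lengths [4, 4, 4, 2, 1] on {0,…,14}.
n − c = 15 − 5 = 10; sign = (−1)^10 = +1.
Check: (2/15) = +1 by Zolotarev.

+1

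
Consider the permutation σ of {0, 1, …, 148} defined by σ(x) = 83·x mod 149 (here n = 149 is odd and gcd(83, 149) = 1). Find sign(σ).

-1

Orbit of 126 under x↦83x: [126, 28, 89, 86, 135, 30, 106]… (length divides ord_149(83)).
Decompose π into cycles: lengths [148, 1] (2 cycles, including the fixed point 0).
2 cycles on 149: each ℓ→(−1)^(ℓ−1), product (−1)^147 = -1.
(83|149)_J = -1 (Zolotarev's lemma cross-check).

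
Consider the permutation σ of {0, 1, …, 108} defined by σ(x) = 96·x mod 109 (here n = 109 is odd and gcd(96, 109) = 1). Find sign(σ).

-1

Orbit of 65 under x↦96x: [65, 27, 85, 94, 86, 81, 37]… (length divides ord_109(96)).
Decompose π into cycles: lengths [108, 1] (2 cycles, including the fixed point 0).
109 − 2 = 107 transpositions; sign(π) = (−1)^107 = -1.
The Jacobi symbol (96|109) = -1 (Zolotarev) agrees.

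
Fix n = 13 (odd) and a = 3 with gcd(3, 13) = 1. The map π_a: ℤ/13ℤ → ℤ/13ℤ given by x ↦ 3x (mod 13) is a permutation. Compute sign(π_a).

Trace 3: π^k(3) = [3, 9, 1] for k=0..2.
Decompose π into cycles: lengths [3, 3, 3, 3, 1] (5 cycles, including the fixed point 0).
13 − 5 = 8 transpositions; sign(π) = (−1)^8 = +1.
Via Zolotarev, sign(π_{3}) = (3|13) = +1.

+1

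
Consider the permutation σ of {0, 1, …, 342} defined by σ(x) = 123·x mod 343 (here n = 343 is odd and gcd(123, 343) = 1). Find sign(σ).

+1

Start at x=302: 302 → 102 → 198 → 1 → 123 → 37 → 92 → … (one orbit).
Cycle lengths of π_123 on ℤ/343ℤ: [147, 147, 21, 21, 3, 3, 1]; 7 cycles in total.
n − c = 343 − 7 = 336; sign = (−1)^336 = +1.
(123|343)_J = +1 (Zolotarev's lemma cross-check).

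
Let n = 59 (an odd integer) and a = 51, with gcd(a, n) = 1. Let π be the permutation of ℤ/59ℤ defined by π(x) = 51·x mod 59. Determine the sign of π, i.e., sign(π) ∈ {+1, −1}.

Orbit of 35 under x↦51x: [35, 15, 57, 16, 49, 21, 9]… (length divides ord_59(51)).
Cycle type of π: 29×2 + 1; total 3 cycles.
sign(π) = (−1)^{n − #cycles} = (−1)^{59−3} = (−1)^56 = +1.

+1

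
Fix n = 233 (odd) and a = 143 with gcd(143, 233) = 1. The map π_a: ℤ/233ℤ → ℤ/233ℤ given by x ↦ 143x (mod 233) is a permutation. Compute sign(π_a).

Start at x=103: 103 → 50 → 160 → 46 → 54 → 33 → 59 → … (one orbit).
2 cycles of lengths [232, 1].
2 cycles on 233: each ℓ→(−1)^(ℓ−1), product (−1)^231 = -1.
Check: (143/233) = -1 by Zolotarev.

-1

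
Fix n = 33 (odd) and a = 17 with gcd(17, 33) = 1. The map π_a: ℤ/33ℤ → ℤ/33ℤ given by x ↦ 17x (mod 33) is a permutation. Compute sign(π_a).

+1

Orbit of 31 under x↦17x: [31, 32, 16, 8, 4, 2, 1]… (length divides ord_33(17)).
The orbit structure of x ↦ 17x mod 33: 5 orbits of sizes [10, 10, 10, 2, 1].
sign(π) = (−1)^{n − #cycles} = (−1)^{33−5} = (−1)^28 = +1.
(17|33)_J = +1 (Zolotarev's lemma cross-check).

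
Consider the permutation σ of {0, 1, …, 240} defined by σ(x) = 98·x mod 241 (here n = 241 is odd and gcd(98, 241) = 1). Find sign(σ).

+1

Orbit of 205 under x↦98x: [205, 87, 91, 1, 98]… (length divides ord_241(98)).
Decompose π into cycles: lengths [5, 5, 5, 5, 5, 5, 5, 5, 5, 5, 5, 5, 5, 5, 5, 5, 5, 5, 5, 5, 5, 5, 5, 5, 5, 5, 5, 5, 5, 5, 5, 5, 5, 5, 5, 5, 5, 5, 5, 5, 5, 5, 5, 5, 5, 5, 5, 5, 1] (49 cycles, including the fixed point 0).
Σ(ℓ_i−1) = 241−49 = 192; sign = (−1)^192 = +1.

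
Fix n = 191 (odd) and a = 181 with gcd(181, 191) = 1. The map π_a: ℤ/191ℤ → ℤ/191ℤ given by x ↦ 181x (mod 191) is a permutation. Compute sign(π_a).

Trace 184: π^k(184) = [184, 70, 64, 124, 97, 176, 150] for k=0..6.
Cycle lengths of π_181 on ℤ/191ℤ: [190, 1]; 2 cycles in total.
With 2 cycles on 191 points, sign = (−1)^{191−2} = -1.
Via Zolotarev, sign(π_{181}) = (181|191) = -1.

-1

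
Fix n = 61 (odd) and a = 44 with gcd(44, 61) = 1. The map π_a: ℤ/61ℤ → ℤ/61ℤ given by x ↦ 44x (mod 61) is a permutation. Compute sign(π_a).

-1

Trace 44: π^k(44) = [44, 45, 28, 12, 40, 52, 31] for k=0..6.
The orbit structure of x ↦ 44x mod 61: 2 orbits of sizes [60, 1].
2 cycles on 61: each ℓ→(−1)^(ℓ−1), product (−1)^59 = -1.
Zolotarev: (44|61) = -1, matching the cycle-count sign.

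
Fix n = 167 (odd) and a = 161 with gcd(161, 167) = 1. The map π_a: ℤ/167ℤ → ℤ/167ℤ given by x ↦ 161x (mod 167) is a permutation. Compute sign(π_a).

-1

Start at x=100: 100 → 68 → 93 → 110 → 8 → 119 → 121 → … (one orbit).
Cycle type of π: 166 + 1; total 2 cycles.
Σ(ℓ_i−1) = 167−2 = 165; sign = (−1)^165 = -1.
Check: (161/167) = -1 by Zolotarev.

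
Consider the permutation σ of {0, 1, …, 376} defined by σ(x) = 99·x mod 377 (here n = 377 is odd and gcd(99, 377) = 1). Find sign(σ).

+1

Start at x=1: 1 → 99 → 376 → 278 → 1 (one orbit).
Cycle lengths of π_99 on ℤ/377ℤ: [4, 4, 4, 4, 4, 4, 4, 4, 4, 4, 4, 4, 4, 4, 4, 4, 4, 4, 4, 4, 4, 4, 4, 4, 4, 4, 4, 4, 4, 4, 4, 4, 4, 4, 4, 4, 4, 4, 4, 4, 4, 4, 4, 4, 4, 4, 4, 4, 4, 4, 4, 4, 4, 4, 4, 4, 4, 4, 4, 4, 4, 4, 4, 4, 4, 4, 4, 4, 4, 4, 4, 4, 4, 4, 4, 4, 4, 4, 4, 4, 4, 4, 4, 4, 4, 4, 4, 4, 4, 4, 4, 4, 4, 4, 1]; 95 cycles in total.
sign(π) = (−1)^{n − #cycles} = (−1)^{377−95} = (−1)^282 = +1.
Via Zolotarev, sign(π_{99}) = (99|377) = +1.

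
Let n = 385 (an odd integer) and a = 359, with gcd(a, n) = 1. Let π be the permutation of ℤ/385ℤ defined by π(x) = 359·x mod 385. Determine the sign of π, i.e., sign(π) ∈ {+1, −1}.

-1

Start at x=36: 36 → 219 → 81 → 204 → 86 → 74 → 1 → … (one orbit).
Decompose π into cycles: lengths [30, 30, 30, 30, 30, 30, 30, 30, 30, 30, 10, 10, 10, 10, 10, 6, 6, 6, 6, 3, 3, 2, 2, 1] (24 cycles, including the fixed point 0).
With 24 cycles on 385 points, sign = (−1)^{385−24} = -1.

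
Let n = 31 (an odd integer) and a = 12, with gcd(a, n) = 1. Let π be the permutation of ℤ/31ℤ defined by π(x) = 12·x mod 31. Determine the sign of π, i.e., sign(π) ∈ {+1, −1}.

-1

Start at x=28: 28 → 26 → 2 → 24 → 9 → 15 → 25 → … (one orbit).
Decompose π into cycles: lengths [30, 1] (2 cycles, including the fixed point 0).
sign(π) = (−1)^{n − #cycles} = (−1)^{31−2} = (−1)^29 = -1.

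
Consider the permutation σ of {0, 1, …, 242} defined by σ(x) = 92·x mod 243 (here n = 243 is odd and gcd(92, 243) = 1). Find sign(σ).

Start at x=59: 59 → 82 → 11 → 40 → 35 → 61 → 23 → … (one orbit).
Decompose π into cycles: lengths [162, 54, 18, 6, 2, 1] (6 cycles, including the fixed point 0).
Σ(ℓ_i−1) = 243−6 = 237; sign = (−1)^237 = -1.
The Jacobi symbol (92|243) = -1 (Zolotarev) agrees.

-1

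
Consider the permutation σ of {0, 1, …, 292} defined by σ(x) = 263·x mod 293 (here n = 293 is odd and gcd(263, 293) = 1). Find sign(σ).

-1

Start at x=240: 240 → 125 → 59 → 281 → 67 → 41 → 235 → … (one orbit).
Cycle lengths of π_263 on ℤ/293ℤ: [292, 1]; 2 cycles in total.
sign(π) = (−1)^{n − #cycles} = (−1)^{293−2} = (−1)^291 = -1.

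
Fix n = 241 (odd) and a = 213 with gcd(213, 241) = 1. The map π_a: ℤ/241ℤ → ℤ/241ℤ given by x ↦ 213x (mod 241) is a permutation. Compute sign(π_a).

-1

Start at x=184: 184 → 150 → 138 → 233 → 224 → 235 → 168 → … (one orbit).
4 cycles of lengths [80, 80, 80, 1].
sign(π) = (−1)^{n − #cycles} = (−1)^{241−4} = (−1)^237 = -1.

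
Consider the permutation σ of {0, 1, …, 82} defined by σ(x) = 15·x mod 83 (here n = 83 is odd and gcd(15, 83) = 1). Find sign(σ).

Trace 71: π^k(71) = [71, 69, 39, 4, 60, 70, 54] for k=0..6.
π_15 has 2 disjoint cycles with lengths [82, 1] on {0,…,82}.
2 cycles on 83: each ℓ→(−1)^(ℓ−1), product (−1)^81 = -1.

-1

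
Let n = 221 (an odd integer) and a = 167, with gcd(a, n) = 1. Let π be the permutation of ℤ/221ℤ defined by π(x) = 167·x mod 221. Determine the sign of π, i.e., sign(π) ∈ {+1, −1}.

+1

Trace 183: π^k(183) = [183, 63, 134, 57, 16, 20, 25] for k=0..6.
7 cycles of lengths [48, 48, 48, 48, 16, 12, 1].
Σ(ℓ_i−1) = 221−7 = 214; sign = (−1)^214 = +1.
Check: (167/221) = +1 by Zolotarev.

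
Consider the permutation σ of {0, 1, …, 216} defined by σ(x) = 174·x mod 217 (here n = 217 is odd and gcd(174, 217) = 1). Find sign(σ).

-1

Start at x=211: 211 → 41 → 190 → 76 → 204 → 125 → 50 → … (one orbit).
Decompose π into cycles: lengths [30, 30, 30, 30, 30, 30, 15, 15, 2, 2, 2, 1] (12 cycles, including the fixed point 0).
n − c = 217 − 12 = 205; sign = (−1)^205 = -1.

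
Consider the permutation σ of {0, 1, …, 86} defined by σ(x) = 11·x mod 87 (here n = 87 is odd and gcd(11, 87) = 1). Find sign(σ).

Trace 82: π^k(82) = [82, 32, 4, 44, 49, 17, 13] for k=0..6.
Decompose π into cycles: lengths [28, 28, 28, 2, 1] (5 cycles, including the fixed point 0).
sign(π) = (−1)^{n − #cycles} = (−1)^{87−5} = (−1)^82 = +1.

+1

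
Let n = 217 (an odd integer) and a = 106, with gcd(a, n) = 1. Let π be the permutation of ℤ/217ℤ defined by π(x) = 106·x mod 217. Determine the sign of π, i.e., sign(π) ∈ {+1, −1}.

Trace 85: π^k(85) = [85, 113, 43, 1, 106, 169, 120] for k=0..6.
The orbit structure of x ↦ 106x mod 217: 14 orbits of sizes [30, 30, 30, 30, 30, 30, 30, 1, 1, 1, 1, 1, 1, 1].
sign(π) = (−1)^{n − #cycles} = (−1)^{217−14} = (−1)^203 = -1.

-1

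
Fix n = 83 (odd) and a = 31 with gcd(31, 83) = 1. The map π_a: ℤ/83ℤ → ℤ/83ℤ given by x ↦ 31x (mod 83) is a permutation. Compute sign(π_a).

Trace 27: π^k(27) = [27, 7, 51, 4, 41, 26, 59] for k=0..6.
Decompose π into cycles: lengths [41, 41, 1] (3 cycles, including the fixed point 0).
Σ(ℓ_i−1) = 83−3 = 80; sign = (−1)^80 = +1.
Zolotarev: (31|83) = +1, matching the cycle-count sign.

+1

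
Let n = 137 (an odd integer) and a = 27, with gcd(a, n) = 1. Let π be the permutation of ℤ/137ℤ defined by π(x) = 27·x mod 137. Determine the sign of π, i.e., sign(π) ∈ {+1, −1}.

-1

Orbit of 66 under x↦27x: [66, 1, 27, 44, 92, 18, 75]… (length divides ord_137(27)).
Cycle type of π: 136 + 1; total 2 cycles.
n − c = 137 − 2 = 135; sign = (−1)^135 = -1.
Zolotarev: (27|137) = -1, matching the cycle-count sign.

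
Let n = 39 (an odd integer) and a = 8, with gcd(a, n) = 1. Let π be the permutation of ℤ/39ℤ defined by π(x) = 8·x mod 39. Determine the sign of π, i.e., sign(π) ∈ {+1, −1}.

Trace 25: π^k(25) = [25, 5, 1, 8] for k=0..3.
π_8 has 11 disjoint cycles with lengths [4, 4, 4, 4, 4, 4, 4, 4, 4, 2, 1] on {0,…,38}.
With 11 cycles on 39 points, sign = (−1)^{39−11} = +1.

+1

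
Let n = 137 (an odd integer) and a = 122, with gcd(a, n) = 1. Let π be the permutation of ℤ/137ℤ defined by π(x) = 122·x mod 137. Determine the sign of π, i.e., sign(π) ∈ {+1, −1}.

Orbit of 133 under x↦122x: [133, 60, 59, 74, 123, 73, 1]… (length divides ord_137(122)).
9 cycles of lengths [17, 17, 17, 17, 17, 17, 17, 17, 1].
sign(π) = (−1)^{n − #cycles} = (−1)^{137−9} = (−1)^128 = +1.

+1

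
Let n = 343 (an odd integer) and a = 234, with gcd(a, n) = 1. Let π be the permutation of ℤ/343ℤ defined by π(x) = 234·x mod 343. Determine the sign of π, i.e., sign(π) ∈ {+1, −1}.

-1

Orbit of 149 under x↦234x: [149, 223, 46, 131, 127, 220, 30]… (length divides ord_343(234)).
Cycle lengths of π_234 on ℤ/343ℤ: [294, 42, 6, 1]; 4 cycles in total.
343 − 4 = 339 transpositions; sign(π) = (−1)^339 = -1.
Zolotarev: (234|343) = -1, matching the cycle-count sign.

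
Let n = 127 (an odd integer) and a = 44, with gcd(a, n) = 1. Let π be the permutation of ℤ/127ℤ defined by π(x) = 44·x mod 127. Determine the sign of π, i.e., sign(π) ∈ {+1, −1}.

Orbit of 73 under x↦44x: [73, 37, 104, 4, 49, 124, 122]… (length divides ord_127(44)).
Decompose π into cycles: lengths [63, 63, 1] (3 cycles, including the fixed point 0).
n − c = 127 − 3 = 124; sign = (−1)^124 = +1.

+1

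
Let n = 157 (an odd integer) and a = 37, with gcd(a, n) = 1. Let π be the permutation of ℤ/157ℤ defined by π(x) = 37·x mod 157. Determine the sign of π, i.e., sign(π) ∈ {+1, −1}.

Start at x=124: 124 → 35 → 39 → 30 → 11 → 93 → 144 → … (one orbit).
Cycle type of π: 39×4 + 1; total 5 cycles.
With 5 cycles on 157 points, sign = (−1)^{157−5} = +1.

+1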